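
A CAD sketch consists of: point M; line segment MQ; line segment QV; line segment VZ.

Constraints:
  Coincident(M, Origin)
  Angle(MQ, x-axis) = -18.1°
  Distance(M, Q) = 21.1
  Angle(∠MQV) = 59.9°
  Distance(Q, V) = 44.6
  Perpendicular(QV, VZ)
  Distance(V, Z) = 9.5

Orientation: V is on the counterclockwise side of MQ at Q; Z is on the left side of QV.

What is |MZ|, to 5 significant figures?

35.127

M is at the origin; MQ runs at -18.1° with length 21.1, so Q = 21.1·(cos -18.1°, sin -18.1°) = (20.056, -6.5553). ∠MQV = 59.9°, so QV runs at -18.1° + (180° − 59.9°) = 102.00° from the x-axis; with |QV| = 44.6, V = Q + 44.6·(cos 102.00°, sin 102.00°) = (10.783, 37.070). QV is perpendicular to VZ; with |VZ| = 9.5 on the left of QV, Z = V + 9.5·(-0.97815, -0.20791) = (1.4906, 35.095). Then |MZ| = |Z − M| = 35.127.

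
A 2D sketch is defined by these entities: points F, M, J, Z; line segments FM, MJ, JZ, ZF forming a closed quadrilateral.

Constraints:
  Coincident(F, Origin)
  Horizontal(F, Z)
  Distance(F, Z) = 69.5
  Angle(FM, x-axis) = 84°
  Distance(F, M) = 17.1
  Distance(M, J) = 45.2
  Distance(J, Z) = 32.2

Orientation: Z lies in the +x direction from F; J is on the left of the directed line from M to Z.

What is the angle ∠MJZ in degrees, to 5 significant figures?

128.06°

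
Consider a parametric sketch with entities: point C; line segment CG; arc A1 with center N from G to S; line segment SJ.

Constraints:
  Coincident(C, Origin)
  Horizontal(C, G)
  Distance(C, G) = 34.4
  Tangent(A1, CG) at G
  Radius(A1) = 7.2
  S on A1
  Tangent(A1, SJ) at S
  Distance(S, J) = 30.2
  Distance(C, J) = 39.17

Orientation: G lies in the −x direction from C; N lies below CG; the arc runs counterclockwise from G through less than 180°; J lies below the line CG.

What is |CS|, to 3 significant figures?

41.5

Checks: |NS| = 7.200 ✓; ∠(NS, SJ) = 90.00° ✓; |SJ| = 30.20 ✓; |CJ| = 39.17 ✓.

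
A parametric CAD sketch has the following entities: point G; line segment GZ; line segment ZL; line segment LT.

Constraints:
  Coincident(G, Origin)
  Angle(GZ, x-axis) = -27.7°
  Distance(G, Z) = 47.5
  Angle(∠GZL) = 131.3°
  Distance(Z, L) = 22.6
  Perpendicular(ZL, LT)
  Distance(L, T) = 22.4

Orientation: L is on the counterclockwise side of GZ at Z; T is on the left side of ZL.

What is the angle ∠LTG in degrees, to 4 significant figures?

103.8°

G is at the origin; GZ runs at -27.7° with length 47.5, so Z = 47.5·(cos -27.7°, sin -27.7°) = (42.06, -22.08). ∠GZL = 131.3°, so ZL runs at -27.7° + (180° − 131.3°) = 21.00° from the x-axis; with |ZL| = 22.6, L = Z + 22.6·(cos 21.00°, sin 21.00°) = (63.16, -13.98). The perpendicularity gives LT at right angles to ZL; with |LT| = 22.4 on the left of ZL, T = L + 22.4·(-0.3584, 0.9336) = (55.13, 6.931). Then cos ∠LTG = TL·TG / (|TL||TG|), giving 103.8°.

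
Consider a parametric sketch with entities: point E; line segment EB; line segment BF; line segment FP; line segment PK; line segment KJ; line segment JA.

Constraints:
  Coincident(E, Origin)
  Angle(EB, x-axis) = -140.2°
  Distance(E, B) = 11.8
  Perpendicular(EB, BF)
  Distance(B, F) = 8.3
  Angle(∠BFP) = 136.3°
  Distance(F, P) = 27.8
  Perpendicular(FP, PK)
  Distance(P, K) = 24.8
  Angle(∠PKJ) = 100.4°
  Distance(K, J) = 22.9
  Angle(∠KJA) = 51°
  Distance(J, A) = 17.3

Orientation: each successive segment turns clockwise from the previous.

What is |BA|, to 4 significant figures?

21.14

E is at the origin; EB runs at -140.2° with length 11.8, so B = (-9.066, -7.553). The perpendicularity gives BF at right angles to EB, so BF runs at 129.8°; with |BF| = 8.3, F = (-14.38, -1.177). ∠BFP = 136.3° gives FP at 86.10° from the x-axis; with |FP| = 27.8, P = (-12.49, 26.56). FP is perpendicular to PK, so PK runs at -3.900°; with |PK| = 24.8, K = (12.25, 24.87). ∠PKJ = 100.4° gives KJ at -83.50° from the x-axis; with |KJ| = 22.9, J = (14.85, 2.120). ∠KJA = 51.0° gives JA at 147.5° from the x-axis; with |JA| = 17.3, A = (0.2564, 11.41). Then |BA| = |A − B| = 21.14.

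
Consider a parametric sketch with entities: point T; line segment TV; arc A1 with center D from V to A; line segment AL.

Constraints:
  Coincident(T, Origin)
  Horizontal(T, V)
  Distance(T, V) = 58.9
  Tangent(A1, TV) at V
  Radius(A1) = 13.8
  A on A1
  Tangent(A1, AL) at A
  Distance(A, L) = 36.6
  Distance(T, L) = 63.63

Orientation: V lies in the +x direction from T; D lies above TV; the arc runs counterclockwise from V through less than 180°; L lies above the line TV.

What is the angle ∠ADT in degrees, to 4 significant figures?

145.4°

Checks: ∠(DV, VT) = 90.00° ✓; |DV| = 13.80 ✓; |DA| = 13.80 ✓; ∠(DA, AL) = 90.00° ✓; |AL| = 36.60 ✓; |TL| = 63.63 ✓.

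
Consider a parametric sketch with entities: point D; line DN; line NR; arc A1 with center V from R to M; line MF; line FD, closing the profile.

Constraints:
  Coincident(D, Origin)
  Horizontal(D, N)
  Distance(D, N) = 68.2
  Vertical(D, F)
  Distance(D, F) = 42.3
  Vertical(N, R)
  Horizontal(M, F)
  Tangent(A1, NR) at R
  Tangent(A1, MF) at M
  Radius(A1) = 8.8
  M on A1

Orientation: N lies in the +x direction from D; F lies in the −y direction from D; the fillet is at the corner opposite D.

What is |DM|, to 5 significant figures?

72.922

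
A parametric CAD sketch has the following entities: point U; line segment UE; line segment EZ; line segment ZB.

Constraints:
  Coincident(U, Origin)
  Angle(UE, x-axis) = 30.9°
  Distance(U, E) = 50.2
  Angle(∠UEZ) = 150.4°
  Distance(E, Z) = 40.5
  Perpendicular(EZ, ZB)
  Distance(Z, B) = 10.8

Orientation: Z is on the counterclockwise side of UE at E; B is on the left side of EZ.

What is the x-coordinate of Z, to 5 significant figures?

63.018

U is at the origin; UE runs at 30.9° with length 50.2, so E = 50.2·(cos 30.9°, sin 30.9°) = (43.075, 25.780). ∠UEZ = 150.4°, so EZ runs at 30.9° + (180° − 150.4°) = 60.500° from the x-axis; with |EZ| = 40.5, Z = E + 40.5·(cos 60.500°, sin 60.500°) = (63.018, 61.029). So Z.x = 63.018.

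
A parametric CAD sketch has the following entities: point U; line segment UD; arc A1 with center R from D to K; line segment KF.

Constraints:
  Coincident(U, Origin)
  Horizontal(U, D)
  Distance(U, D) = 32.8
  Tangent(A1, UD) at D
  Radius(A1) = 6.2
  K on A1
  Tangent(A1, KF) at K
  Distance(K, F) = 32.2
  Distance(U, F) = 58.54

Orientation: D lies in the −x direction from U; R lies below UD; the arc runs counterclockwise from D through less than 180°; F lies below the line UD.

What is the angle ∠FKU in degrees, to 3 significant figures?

110°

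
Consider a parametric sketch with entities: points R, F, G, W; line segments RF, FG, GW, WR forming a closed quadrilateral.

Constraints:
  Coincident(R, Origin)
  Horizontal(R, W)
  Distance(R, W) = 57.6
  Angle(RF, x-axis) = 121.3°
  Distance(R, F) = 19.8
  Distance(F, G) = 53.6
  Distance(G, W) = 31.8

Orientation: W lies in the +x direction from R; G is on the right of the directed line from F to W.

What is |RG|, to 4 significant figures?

35.47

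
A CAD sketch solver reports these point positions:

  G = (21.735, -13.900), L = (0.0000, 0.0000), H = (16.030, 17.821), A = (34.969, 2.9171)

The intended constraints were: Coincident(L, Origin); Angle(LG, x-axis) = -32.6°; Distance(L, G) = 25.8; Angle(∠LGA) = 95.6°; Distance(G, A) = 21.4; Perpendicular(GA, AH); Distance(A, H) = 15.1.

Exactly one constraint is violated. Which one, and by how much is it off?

Distance(A, H) = 15.1 — off by 9.00.

L = (0.00, 0.00) ✓; LG at -32.60° ✓; |LG| = 25.80 ✓; ∠LGA = 95.60° ✓; |GA| = 21.40 ✓; ∠(GA, AH) = 90.00° ✓; |AH| = 24.10 ✗.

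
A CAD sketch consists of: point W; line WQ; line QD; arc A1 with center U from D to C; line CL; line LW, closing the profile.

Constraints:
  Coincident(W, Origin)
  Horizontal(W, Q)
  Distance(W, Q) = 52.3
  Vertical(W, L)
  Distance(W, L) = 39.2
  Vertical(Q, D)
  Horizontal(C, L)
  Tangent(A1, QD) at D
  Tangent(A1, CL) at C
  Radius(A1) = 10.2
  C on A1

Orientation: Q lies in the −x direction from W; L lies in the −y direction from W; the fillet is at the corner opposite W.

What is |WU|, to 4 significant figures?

51.12

WL is vertical with |WL| = 39.2 and L on the −y side, so L = (0.000, -39.20). The virtual corner opposite W is at (-52.30, -39.20). Since A1 is tangent to QD there, UD ⟂ QD and since A1 is tangent to CL there, UC ⟂ CL, with radius 10.2, so the center U sits 10.2 in from both sides at U = (-42.10, -29.00). Then |WU| = |U − W| = 51.12.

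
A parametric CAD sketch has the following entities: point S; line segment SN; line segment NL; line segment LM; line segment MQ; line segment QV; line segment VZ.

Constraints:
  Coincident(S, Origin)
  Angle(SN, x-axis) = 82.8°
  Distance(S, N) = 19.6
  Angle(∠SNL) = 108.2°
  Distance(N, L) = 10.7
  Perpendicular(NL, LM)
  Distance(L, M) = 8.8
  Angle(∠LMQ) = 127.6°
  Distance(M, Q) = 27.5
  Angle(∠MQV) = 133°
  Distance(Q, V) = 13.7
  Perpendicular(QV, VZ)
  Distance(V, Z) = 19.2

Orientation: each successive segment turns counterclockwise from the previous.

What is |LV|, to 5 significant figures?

42.323

S is at the origin; SN runs at 82.8° with length 19.6, so N = (2.4565, 19.445). ∠SNL = 108.2° gives NL at 154.60° from the x-axis; with |NL| = 10.7, L = (-7.2092, 24.035). NL is perpendicular to LM, so LM runs at -115.40°; with |LM| = 8.8, M = (-10.984, 16.086). ∠LMQ = 127.6° gives MQ at -63.000° from the x-axis; with |MQ| = 27.5, Q = (1.5010, -8.4170). ∠MQV = 133.0° gives QV at -16.000° from the x-axis; with |QV| = 13.7, V = (14.670, -12.193). Then |LV| = |V − L| = 42.323.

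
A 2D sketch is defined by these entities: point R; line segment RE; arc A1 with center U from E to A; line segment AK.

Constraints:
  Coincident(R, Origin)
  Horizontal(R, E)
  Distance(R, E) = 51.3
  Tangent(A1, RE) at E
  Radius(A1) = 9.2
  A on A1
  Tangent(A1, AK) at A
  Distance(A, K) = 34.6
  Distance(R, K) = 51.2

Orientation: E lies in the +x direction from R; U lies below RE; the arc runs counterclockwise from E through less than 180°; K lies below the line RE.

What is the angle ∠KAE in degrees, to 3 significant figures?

143°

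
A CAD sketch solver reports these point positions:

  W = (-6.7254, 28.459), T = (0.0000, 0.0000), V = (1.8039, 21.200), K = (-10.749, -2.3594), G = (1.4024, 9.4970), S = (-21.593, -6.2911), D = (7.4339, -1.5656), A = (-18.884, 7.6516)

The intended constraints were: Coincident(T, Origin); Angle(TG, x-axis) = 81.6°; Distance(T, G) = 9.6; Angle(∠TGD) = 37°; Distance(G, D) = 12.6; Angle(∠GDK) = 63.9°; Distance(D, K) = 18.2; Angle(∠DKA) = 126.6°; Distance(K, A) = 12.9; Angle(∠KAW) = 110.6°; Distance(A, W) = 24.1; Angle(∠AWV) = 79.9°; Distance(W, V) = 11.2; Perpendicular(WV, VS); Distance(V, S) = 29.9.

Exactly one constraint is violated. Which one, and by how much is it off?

Distance(V, S) = 29.9 — off by 6.20.

T = (0.00, 0.00) ✓; TG at 81.60° ✓; |TG| = 9.600 ✓; ∠TGD = 37.00° ✓; |GD| = 12.60 ✓; ∠GDK = 63.90° ✓; |DK| = 18.20 ✓; ∠DKA = 126.6° ✓; |KA| = 12.90 ✓; ∠KAW = 110.6° ✓; |AW| = 24.10 ✓; ∠AWV = 79.90° ✓; |WV| = 11.20 ✓; ∠(WV, VS) = 90.00° ✓; |VS| = 36.10 ✗.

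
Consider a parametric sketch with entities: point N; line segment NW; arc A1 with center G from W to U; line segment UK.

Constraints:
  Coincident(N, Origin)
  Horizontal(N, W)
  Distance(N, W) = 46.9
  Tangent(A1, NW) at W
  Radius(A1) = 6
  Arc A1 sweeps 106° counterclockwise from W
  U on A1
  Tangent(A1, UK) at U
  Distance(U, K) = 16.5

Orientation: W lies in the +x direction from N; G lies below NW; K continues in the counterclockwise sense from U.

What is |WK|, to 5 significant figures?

23.546

N is at the origin; NW is horizontal with |NW| = 46.9 and W on the +x side, so W = (46.900, 0.0000). A1 meets NW tangentially, so GW is at right angles to NW, so G = W + (0, -6) = (46.900, -6.0000). On A1, W sits at bearing 90° from G; a 106° counterclockwise sweep puts U at bearing 196°, so U = G + 6.0·(cos 196°, sin 196°) = (41.132, -7.6538). Tangency of A1 to UK means the radius GU is perpendicular to UK, so UK runs along (−sin 196°, cos 196°); with |UK| = 16.5, K = (45.680, -23.515). Then |WK| = |K − W| = 23.546.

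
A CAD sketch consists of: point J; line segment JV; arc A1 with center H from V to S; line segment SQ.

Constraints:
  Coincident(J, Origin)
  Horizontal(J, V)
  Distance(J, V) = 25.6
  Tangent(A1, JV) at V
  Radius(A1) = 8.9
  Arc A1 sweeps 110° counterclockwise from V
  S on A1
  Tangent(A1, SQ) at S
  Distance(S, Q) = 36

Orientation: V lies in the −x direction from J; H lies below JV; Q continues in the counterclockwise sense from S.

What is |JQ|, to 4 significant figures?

50.64

J is at the origin; JV is horizontal with |JV| = 25.6 and V on the −x side, so V = (-25.60, 0.000). Tangency of A1 to JV means the radius HV is perpendicular to JV, so H = V + (0, -8.9) = (-25.60, -8.900). On A1, V sits at bearing 90° from H; a 110° counterclockwise sweep puts S at bearing 200°, so S = H + 8.9·(cos 200°, sin 200°) = (-33.96, -11.94). A1 meets SQ tangentially, so HS is at right angles to SQ, so SQ runs along (−sin 200°, cos 200°); with |SQ| = 36.0, Q = (-21.65, -45.77). Then |JQ| = |Q − J| = 50.64.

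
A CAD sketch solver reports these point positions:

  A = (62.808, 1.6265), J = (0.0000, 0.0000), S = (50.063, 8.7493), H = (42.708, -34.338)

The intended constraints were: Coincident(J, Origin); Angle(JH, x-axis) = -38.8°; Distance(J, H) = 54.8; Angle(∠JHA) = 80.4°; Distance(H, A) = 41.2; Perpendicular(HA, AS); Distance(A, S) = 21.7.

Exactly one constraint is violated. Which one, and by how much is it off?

Distance(A, S) = 21.7 — off by 7.10.

J = (0.00, 0.00) ✓; JH at -38.80° ✓; |JH| = 54.80 ✓; ∠JHA = 80.40° ✓; |HA| = 41.20 ✓; ∠(HA, AS) = 90.00° ✓; |AS| = 14.60 ✗.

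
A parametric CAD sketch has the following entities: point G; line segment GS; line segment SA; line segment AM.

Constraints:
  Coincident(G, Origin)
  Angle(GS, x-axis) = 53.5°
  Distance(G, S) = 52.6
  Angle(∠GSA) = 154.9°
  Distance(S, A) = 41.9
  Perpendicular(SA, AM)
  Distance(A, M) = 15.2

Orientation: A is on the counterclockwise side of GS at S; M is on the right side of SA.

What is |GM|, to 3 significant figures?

97.1

∠GSA = 154.9°, so SA runs at 53.5° + (180° − 154.9°) = 78.6° from the x-axis; with |SA| = 41.9, A = S + 41.9·(cos 78.6°, sin 78.6°) = (39.6, 83.4). SA ⟂ AM; with |AM| = 15.2 on the right of SA, M = A + 15.2·(0.980, -0.198) = (54.5, 80.4). Then |GM| = |M − G| = 97.1.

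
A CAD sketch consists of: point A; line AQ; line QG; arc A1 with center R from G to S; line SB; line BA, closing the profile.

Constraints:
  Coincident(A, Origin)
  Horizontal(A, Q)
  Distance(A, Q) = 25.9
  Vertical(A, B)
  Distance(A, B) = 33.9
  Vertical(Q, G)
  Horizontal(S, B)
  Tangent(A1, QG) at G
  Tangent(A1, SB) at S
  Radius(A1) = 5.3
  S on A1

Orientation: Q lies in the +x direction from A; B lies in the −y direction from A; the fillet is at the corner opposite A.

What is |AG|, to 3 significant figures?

38.6

The virtual corner opposite A is at (25.9, -33.9). Since A1 is tangent to QG there, RG ⟂ QG and since A1 is tangent to SB there, RS ⟂ SB, with radius 5.3, so the center R sits 5.3 in from both sides at R = (20.6, -28.6). That places the tangent points at G = (25.9, -28.6) on QG and S = (20.6, -33.9) on SB. Then |AG| = |G − A| = 38.6.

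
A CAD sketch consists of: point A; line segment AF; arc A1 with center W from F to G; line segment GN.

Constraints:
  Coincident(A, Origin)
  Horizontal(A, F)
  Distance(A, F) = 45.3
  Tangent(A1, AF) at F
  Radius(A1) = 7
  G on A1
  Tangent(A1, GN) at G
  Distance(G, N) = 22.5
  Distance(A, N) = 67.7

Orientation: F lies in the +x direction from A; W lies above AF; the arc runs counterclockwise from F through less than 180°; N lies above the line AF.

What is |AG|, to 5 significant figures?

50.962

A is at the origin; A and F share the same y with |AF| = 45.3 and F on the +x side, so F = (45.300, 0.0000). A1 meets AF tangentially, so WF is at right angles to AF, so W = F + (0, 7) = (45.300, 7.0000). Since WG ⟂ GN (tangency), |WN| = √(7.0² + 22.5²) = 23.564 regardless of where G sits on A1. So N lies on both circle(A, 67.7) and circle(W, 23.564); the above-AF intersection is N = (64.446, 20.736). G is the foot of the tangent from N: G = (50.886, 2.7812).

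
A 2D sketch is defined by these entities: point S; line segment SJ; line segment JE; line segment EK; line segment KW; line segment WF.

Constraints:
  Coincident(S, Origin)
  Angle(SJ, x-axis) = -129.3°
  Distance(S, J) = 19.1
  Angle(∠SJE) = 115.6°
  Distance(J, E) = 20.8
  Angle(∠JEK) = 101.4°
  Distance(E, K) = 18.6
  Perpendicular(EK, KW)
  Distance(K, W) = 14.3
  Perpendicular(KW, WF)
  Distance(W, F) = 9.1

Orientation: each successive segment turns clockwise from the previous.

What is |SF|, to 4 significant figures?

17.66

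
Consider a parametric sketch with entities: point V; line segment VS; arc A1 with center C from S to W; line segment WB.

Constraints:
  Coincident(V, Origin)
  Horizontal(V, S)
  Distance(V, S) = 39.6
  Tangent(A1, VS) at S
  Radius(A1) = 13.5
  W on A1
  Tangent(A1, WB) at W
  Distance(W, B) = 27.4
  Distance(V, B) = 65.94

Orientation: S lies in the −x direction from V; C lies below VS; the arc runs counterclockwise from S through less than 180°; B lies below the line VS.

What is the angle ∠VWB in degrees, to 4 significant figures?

100.9°

Checks: |CW| = 13.50 ✓; ∠(CW, WB) = 90.00° ✓; |WB| = 27.40 ✓; |VB| = 65.94 ✓.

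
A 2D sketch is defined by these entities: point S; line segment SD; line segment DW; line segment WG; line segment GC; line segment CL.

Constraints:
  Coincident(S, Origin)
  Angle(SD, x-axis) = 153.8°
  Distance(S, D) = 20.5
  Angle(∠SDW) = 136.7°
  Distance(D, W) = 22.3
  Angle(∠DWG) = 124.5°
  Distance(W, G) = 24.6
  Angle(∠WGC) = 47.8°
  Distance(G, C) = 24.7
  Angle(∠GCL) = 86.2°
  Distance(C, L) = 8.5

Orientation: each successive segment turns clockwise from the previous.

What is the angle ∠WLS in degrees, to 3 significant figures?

147°

S is at the origin; SD runs at 153.8° with length 20.5, so D = (-18.4, 9.05). ∠SDW = 136.7° gives DW at 110° from the x-axis; with |DW| = 22.3, W = (-26.2, 29.9). ∠DWG = 124.5° gives WG at 55.0° from the x-axis; with |WG| = 24.6, G = (-12.1, 50.1). ∠WGC = 47.8° gives GC at -77.2° from the x-axis; with |GC| = 24.7, C = (-6.62, 26.0). ∠GCL = 86.2° gives CL at -171° from the x-axis; with |CL| = 8.5, L = (-15.0, 24.7). Then cos ∠WLS = LW·LS / (|LW||LS|), giving 147°.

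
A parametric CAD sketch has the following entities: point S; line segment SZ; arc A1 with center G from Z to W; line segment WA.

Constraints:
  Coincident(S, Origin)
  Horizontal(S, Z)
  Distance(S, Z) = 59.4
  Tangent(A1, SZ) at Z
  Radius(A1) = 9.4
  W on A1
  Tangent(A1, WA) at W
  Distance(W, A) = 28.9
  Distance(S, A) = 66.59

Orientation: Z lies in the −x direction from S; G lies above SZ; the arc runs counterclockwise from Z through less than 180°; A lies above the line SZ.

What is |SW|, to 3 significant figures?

51.2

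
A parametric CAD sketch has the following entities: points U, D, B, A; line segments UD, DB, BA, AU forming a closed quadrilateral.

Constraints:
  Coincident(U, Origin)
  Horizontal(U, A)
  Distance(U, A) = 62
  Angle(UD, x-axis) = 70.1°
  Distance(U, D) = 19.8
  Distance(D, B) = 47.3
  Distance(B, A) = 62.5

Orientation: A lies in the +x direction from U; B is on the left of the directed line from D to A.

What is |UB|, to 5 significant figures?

66.487

Checks: |DB| = 47.30 ✓; |BA| = 62.50 ✓.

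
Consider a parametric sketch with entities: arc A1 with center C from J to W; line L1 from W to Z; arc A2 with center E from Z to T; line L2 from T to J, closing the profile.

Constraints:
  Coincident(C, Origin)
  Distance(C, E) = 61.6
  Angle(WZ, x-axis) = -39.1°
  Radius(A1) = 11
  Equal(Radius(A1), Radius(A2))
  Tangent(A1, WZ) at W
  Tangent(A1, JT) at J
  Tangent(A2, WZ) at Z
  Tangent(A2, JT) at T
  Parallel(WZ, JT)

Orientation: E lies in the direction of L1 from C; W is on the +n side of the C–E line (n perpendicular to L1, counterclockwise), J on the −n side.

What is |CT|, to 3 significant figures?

62.6

The slot axis is L1's direction at -39.1°, so u = (cos -39.1°, sin -39.1°) = (0.776, -0.631) and n = (−sin -39.1°, cos -39.1°) = (0.631, 0.776). C is at the origin and E lies 61.6 along u from C, so E = 61.6·u = (47.8, -38.8). Tangency of A1 to both parallel lines with radius 11.0 puts W and J at C ± 11.0·n: W = (6.94, 8.54), J = (-6.94, -8.54). Equal radii place Z and T the same way about E: Z = E + 11.0·n = (54.7, -30.3), T = E − 11.0·n = (40.9, -47.4). Then |CT| = |T − C| = 62.6.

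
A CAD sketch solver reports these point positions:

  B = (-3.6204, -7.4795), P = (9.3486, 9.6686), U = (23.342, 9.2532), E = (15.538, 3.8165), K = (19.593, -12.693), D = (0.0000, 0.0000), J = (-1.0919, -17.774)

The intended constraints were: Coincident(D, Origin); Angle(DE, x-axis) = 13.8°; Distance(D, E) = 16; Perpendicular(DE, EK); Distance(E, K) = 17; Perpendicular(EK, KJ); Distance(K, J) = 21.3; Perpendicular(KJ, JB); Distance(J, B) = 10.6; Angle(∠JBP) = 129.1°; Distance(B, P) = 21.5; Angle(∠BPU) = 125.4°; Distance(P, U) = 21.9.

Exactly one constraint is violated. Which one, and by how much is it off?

Distance(P, U) = 21.9 — off by 7.90.

D = (0.00, 0.00) ✓; DE at 13.80° ✓; |DE| = 16.00 ✓; ∠(DE, EK) = 90.00° ✓; |EK| = 17.00 ✓; ∠(EK, KJ) = 90.00° ✓; |KJ| = 21.30 ✓; ∠(KJ, JB) = 90.00° ✓; |JB| = 10.60 ✓; ∠JBP = 129.1° ✓; |BP| = 21.50 ✓; ∠BPU = 125.4° ✓; |PU| = 14.00 ✗.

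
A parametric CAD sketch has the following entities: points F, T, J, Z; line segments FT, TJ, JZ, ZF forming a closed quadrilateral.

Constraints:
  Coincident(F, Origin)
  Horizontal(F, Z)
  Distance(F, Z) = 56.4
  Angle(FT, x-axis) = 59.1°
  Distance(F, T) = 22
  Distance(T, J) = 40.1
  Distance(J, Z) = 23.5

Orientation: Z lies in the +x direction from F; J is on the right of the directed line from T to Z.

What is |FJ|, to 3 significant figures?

38.5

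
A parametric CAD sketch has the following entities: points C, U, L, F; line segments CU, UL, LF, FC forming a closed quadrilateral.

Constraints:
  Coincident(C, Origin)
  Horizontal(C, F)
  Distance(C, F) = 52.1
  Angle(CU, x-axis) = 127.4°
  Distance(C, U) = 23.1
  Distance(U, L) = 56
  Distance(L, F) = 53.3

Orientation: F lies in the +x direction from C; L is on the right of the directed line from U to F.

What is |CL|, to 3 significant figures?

33.8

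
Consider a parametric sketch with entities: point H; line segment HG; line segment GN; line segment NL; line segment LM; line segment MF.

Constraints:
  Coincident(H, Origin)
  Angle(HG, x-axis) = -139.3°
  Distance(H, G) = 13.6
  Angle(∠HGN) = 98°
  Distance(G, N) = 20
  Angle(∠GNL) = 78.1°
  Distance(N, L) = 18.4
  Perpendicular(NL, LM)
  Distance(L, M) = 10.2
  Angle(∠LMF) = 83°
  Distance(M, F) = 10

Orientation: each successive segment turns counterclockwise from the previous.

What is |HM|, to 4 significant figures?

8.475

H is at the origin; HG runs at -139.3° with length 13.6, so G = (-10.31, -8.869). ∠HGN = 98.0° gives GN at -57.30° from the x-axis; with |GN| = 20.0, N = (0.4942, -25.70). ∠GNL = 78.1° gives NL at 44.60° from the x-axis; with |NL| = 18.4, L = (13.60, -12.78). NL ⟂ LM, so LM runs at 134.6°; with |LM| = 10.2, M = (6.433, -5.516). Then |HM| = |M − H| = 8.475.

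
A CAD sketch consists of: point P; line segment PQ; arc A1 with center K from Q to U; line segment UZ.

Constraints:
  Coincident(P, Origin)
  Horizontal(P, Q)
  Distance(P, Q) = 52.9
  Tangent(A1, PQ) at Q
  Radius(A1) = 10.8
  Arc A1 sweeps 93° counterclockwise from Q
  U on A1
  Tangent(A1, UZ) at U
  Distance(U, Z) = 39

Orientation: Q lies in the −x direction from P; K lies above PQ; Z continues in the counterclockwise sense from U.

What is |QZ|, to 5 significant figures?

51.066

P is at the origin; PQ is horizontal with |PQ| = 52.9 and Q on the −x side, so Q = (-52.900, 0.0000). Tangency of A1 to PQ means the radius KQ is perpendicular to PQ, so K = Q + (0, 10.8) = (-52.900, 10.800). On A1, Q sits at bearing -90° from K; a 93° counterclockwise sweep puts U at bearing 3°, so U = K + 10.8·(cos 3°, sin 3°) = (-42.115, 11.365). Tangency of A1 to UZ means the radius KU is perpendicular to UZ, so UZ runs along (−sin 3°, cos 3°); with |UZ| = 39.0, Z = (-44.156, 50.312). Then |QZ| = |Z − Q| = 51.066.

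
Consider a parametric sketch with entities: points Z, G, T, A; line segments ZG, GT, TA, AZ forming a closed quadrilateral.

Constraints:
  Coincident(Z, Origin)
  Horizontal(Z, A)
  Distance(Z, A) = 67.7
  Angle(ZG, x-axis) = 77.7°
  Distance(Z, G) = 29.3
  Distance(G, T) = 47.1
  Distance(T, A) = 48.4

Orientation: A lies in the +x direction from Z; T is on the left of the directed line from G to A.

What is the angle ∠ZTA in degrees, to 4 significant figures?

69.11°

Checks: |GT| = 47.10 ✓; |TA| = 48.40 ✓.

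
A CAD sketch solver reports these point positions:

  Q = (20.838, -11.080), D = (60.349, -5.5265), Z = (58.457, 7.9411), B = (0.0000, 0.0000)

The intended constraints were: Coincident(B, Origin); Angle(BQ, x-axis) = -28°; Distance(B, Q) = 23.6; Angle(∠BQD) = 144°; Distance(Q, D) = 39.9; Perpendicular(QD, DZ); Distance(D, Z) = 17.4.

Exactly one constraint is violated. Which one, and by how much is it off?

Distance(D, Z) = 17.4 — off by 3.80.

B = (0.00, 0.00) ✓; BQ at -28.00° ✓; |BQ| = 23.60 ✓; ∠BQD = 144.0° ✓; |QD| = 39.90 ✓; ∠(QD, DZ) = 90.00° ✓; |DZ| = 13.60 ✗.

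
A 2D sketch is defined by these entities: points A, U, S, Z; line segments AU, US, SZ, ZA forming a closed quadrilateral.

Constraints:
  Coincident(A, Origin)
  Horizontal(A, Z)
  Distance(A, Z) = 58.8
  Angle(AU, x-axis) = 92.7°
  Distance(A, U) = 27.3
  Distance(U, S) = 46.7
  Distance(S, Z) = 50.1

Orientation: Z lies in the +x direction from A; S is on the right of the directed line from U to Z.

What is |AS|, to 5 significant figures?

21.178

Checks: |US| = 46.70 ✓; |SZ| = 50.10 ✓.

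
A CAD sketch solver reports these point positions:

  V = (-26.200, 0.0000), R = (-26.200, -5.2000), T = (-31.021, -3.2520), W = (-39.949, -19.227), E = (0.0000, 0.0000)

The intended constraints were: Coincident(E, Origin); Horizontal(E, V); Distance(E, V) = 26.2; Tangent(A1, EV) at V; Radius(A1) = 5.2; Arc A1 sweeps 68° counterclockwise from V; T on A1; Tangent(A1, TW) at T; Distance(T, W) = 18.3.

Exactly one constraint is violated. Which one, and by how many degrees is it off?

Tangent(A1, TW) at T — off by 7.20°.

E = (0.00, 0.00) ✓; E.y = 0.00, V.y = 0.00 ✓; |EV| = 26.20 ✓; ∠(RV, VE) = 90.00° ✓; |RV| = 5.200 ✓; bearing(R→T) − bearing(R→V) = 68.00° ✓; |RT| = 5.200 ✓; ∠(RT, TW) = 97.20° ✗; |TW| = 18.30 ✓.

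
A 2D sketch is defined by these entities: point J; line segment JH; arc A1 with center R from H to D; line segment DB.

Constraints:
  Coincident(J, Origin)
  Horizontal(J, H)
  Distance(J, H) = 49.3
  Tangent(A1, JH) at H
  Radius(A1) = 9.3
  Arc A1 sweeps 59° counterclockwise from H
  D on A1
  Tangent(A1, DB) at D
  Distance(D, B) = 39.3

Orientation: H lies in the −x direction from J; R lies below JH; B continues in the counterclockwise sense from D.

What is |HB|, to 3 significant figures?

47.5

J is at the origin; J and H share the same y with |JH| = 49.3 and H on the −x side, so H = (-49.3, 0.00). Tangency of A1 to JH means the radius RH is perpendicular to JH, so R = H + (0, -9.3) = (-49.3, -9.30). On A1, H sits at bearing 90° from R; a 59° counterclockwise sweep puts D at bearing 149°, so D = R + 9.3·(cos 149°, sin 149°) = (-57.3, -4.51). A1 meets DB tangentially, so RD is at right angles to DB, so DB runs along (−sin 149°, cos 149°); with |DB| = 39.3, B = (-77.5, -38.2). Then |HB| = |B − H| = 47.5.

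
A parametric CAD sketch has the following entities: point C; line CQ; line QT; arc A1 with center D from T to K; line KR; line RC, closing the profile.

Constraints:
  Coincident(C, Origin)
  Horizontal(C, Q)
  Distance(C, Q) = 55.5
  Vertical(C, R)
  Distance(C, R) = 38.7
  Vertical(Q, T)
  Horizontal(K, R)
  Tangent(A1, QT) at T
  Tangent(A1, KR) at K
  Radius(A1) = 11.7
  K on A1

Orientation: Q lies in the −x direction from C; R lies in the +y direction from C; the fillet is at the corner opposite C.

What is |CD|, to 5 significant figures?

51.453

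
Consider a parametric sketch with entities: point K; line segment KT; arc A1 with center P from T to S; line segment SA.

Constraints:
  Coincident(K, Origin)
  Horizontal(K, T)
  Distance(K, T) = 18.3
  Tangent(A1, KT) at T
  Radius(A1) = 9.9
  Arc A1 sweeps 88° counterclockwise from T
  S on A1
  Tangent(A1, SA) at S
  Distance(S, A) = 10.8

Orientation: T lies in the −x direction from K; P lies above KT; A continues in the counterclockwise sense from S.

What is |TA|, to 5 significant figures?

22.793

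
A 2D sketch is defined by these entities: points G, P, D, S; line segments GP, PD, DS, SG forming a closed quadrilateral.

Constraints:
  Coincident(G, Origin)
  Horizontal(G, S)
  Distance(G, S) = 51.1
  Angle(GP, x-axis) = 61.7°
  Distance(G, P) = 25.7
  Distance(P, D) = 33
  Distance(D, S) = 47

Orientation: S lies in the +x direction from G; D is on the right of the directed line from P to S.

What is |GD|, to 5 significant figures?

10.867

G is at the origin; G and S share the same y with |GS| = 51.1 and S in +x, so S = (51.1, 0). GP runs at 61.7° with |GP| = 25.7, so P = (12.184, 22.628). D is determined by |PD| = 33.0 and |DS| = 47.0 together: it lies at the intersection of circle(P, 33.0) and circle(S, 47.0). With |PS| = 45.017, the foot of the radical line on PS is 10.068 from P and the perpendicular offset is √(33.0² − 10.068²) = 31.427. Taking the right-of-PS solution: D = (5.0910, -9.6004).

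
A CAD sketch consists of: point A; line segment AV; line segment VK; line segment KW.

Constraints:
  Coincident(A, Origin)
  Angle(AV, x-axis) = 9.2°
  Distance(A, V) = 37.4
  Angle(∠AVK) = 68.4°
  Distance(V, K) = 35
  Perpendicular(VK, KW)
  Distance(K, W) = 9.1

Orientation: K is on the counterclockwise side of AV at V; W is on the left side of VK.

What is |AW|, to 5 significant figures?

33.316

∠AVK = 68.4°, so VK runs at 9.2° + (180° − 68.4°) = 120.80° from the x-axis; with |VK| = 35.0, K = V + 35.0·(cos 120.80°, sin 120.80°) = (18.997, 36.043). The perpendicularity gives KW at right angles to VK; with |KW| = 9.1 on the left of VK, W = K + 9.1·(-0.85896, -0.51204) = (11.181, 31.384). Then |AW| = |W − A| = 33.316.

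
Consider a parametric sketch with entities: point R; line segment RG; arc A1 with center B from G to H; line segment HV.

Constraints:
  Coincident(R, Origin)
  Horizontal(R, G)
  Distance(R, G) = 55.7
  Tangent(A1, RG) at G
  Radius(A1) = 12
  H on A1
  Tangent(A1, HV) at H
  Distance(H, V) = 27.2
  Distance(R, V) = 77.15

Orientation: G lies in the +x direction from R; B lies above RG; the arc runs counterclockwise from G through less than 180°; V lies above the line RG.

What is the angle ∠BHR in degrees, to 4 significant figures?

7.210°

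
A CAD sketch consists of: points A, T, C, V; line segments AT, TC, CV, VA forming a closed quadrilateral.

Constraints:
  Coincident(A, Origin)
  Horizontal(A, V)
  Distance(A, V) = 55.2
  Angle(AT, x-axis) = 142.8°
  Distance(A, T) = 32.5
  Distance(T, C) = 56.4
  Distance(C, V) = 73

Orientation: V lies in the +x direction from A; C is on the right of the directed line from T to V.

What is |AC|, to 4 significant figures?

35.48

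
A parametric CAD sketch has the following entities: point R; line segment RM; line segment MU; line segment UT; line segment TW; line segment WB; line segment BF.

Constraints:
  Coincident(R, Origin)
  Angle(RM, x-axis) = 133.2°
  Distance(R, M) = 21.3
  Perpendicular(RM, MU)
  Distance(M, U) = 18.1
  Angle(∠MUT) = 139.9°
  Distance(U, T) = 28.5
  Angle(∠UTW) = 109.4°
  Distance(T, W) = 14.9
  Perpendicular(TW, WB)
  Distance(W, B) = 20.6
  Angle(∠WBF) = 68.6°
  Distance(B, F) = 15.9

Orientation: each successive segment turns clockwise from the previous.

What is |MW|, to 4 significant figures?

47.35

∠MUT = 139.9° gives UT at 3.100° from the x-axis; with |UT| = 28.5, T = (27.07, 29.46). ∠UTW = 109.4° gives TW at -67.50° from the x-axis; with |TW| = 14.9, W = (32.77, 15.69). Then |MW| = |W − M| = 47.35.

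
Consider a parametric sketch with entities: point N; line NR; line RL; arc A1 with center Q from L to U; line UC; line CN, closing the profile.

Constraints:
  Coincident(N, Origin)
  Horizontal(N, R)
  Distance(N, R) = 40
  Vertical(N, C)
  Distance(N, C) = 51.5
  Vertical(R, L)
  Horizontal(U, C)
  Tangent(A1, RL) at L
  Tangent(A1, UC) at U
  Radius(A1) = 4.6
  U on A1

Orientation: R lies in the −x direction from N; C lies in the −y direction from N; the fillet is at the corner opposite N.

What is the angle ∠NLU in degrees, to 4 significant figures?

94.54°

The virtual corner opposite N is at (-40.00, -51.50). Since A1 is tangent to RL there, QL ⟂ RL and tangency of A1 to UC means the radius QU is perpendicular to UC, with radius 4.6, so the center Q sits 4.6 in from both sides at Q = (-35.40, -46.90). That places the tangent points at L = (-40.00, -46.90) on RL and U = (-35.40, -51.50) on UC. Then cos ∠NLU = LN·LU / (|LN||LU|), giving 94.54°.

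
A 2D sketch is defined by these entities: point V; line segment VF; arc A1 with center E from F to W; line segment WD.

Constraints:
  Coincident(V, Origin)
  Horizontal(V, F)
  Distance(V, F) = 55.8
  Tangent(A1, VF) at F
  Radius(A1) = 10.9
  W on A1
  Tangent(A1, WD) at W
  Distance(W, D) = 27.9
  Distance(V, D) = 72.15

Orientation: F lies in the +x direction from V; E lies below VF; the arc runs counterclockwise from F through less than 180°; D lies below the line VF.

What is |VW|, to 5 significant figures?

48.973

Checks: |VF| = 55.80 ✓; |EW| = 10.90 ✓; ∠(EW, WD) = 90.00° ✓; |WD| = 27.90 ✓; |VD| = 72.15 ✓.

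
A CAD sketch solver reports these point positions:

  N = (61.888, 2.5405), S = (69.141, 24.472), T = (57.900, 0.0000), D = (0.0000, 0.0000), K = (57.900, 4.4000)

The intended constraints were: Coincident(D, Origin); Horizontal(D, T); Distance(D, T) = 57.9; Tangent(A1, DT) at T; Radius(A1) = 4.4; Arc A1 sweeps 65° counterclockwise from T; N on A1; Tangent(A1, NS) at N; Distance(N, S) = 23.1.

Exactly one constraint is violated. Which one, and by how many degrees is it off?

Tangent(A1, NS) at N — off by 6.70°.

D = (0.00, 0.00) ✓; D.y = 0.00, T.y = 0.00 ✓; |DT| = 57.90 ✓; ∠(KT, TD) = 90.00° ✓; |KT| = 4.400 ✓; bearing(K→N) − bearing(K→T) = 65.00° ✓; |KN| = 4.400 ✓; ∠(KN, NS) = 83.30° ✗; |NS| = 23.10 ✓.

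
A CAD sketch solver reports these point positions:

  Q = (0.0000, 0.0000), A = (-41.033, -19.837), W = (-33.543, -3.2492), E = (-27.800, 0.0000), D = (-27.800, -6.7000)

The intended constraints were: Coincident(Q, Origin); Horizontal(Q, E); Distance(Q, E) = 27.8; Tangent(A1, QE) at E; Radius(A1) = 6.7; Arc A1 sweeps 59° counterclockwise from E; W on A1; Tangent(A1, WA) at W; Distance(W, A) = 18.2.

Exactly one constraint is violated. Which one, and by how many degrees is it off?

Tangent(A1, WA) at W — off by 6.70°.

Q = (0.00, 0.00) ✓; Q.y = 0.00, E.y = 0.00 ✓; |QE| = 27.80 ✓; ∠(DE, EQ) = 90.00° ✓; |DE| = 6.700 ✓; bearing(D→W) − bearing(D→E) = 59.00° ✓; |DW| = 6.700 ✓; ∠(DW, WA) = 83.30° ✗; |WA| = 18.20 ✓.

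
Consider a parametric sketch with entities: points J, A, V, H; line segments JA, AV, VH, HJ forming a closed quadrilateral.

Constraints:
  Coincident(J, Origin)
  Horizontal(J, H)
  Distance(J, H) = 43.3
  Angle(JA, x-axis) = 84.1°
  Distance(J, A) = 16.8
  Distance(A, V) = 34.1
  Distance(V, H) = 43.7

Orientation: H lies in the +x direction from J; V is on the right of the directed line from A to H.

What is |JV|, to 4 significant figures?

17.65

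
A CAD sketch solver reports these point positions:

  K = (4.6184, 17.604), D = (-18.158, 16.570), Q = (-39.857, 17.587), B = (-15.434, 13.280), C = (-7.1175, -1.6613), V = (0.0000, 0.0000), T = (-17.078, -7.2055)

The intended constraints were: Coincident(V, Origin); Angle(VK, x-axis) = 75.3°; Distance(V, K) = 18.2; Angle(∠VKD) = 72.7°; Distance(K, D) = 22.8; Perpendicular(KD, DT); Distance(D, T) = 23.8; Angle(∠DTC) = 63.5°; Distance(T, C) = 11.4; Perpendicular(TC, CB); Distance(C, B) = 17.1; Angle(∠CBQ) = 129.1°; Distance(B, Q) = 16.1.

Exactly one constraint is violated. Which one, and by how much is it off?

Distance(B, Q) = 16.1 — off by 8.70.

V = (0.00, 0.00) ✓; VK at 75.30° ✓; |VK| = 18.20 ✓; ∠VKD = 72.70° ✓; |KD| = 22.80 ✓; ∠(KD, DT) = 90.00° ✓; |DT| = 23.80 ✓; ∠DTC = 63.50° ✓; |TC| = 11.40 ✓; ∠(TC, CB) = 90.00° ✓; |CB| = 17.10 ✓; ∠CBQ = 129.1° ✓; |BQ| = 24.80 ✗.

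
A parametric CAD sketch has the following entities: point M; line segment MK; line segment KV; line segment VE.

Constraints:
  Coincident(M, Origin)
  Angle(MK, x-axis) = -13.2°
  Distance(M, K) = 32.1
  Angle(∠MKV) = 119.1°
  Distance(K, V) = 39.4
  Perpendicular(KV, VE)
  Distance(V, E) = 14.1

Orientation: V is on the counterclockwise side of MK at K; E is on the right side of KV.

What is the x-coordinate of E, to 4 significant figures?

68.20

∠MKV = 119.1°, so KV runs at -13.2° + (180° − 119.1°) = 47.70° from the x-axis; with |KV| = 39.4, V = K + 39.4·(cos 47.70°, sin 47.70°) = (57.77, 21.81). KV is perpendicular to VE; with |VE| = 14.1 on the right of KV, E = V + 14.1·(0.7396, -0.6730) = (68.20, 12.32). So E.x = 68.20.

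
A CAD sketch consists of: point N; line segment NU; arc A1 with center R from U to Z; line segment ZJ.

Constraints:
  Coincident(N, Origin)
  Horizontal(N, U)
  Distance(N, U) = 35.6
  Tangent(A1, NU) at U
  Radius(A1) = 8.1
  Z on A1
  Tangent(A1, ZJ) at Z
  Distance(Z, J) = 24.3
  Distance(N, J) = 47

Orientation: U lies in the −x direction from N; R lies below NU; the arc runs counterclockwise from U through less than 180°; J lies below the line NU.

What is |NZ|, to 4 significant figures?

44.47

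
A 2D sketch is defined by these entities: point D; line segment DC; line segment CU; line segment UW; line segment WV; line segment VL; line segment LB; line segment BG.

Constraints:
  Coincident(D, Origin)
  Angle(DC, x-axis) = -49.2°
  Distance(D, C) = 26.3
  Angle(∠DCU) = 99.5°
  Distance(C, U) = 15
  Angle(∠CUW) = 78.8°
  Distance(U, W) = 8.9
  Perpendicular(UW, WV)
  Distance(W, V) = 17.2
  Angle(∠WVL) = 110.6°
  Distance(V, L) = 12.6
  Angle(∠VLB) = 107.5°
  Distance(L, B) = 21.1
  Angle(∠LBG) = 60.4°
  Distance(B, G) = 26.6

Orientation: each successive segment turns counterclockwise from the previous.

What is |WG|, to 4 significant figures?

1.854

D is at the origin; DC runs at -49.2° with length 26.3, so C = (17.18, -19.91). ∠DCU = 99.5° gives CU at 31.30° from the x-axis; with |CU| = 15.0, U = (30.00, -12.12). ∠CUW = 78.8° gives UW at 132.5° from the x-axis; with |UW| = 8.9, W = (23.99, -5.554). UW is perpendicular to WV, so WV runs at -137.5°; with |WV| = 17.2, V = (11.31, -17.17). ∠WVL = 110.6° gives VL at -68.10° from the x-axis; with |VL| = 12.6, L = (16.01, -28.87). ∠VLB = 107.5° gives LB at 4.400° from the x-axis; with |LB| = 21.1, B = (37.05, -27.25). ∠LBG = 60.4° gives BG at 124.0° from the x-axis; with |BG| = 26.6, G = (22.17, -5.194). Then |WG| = |G − W| = 1.854.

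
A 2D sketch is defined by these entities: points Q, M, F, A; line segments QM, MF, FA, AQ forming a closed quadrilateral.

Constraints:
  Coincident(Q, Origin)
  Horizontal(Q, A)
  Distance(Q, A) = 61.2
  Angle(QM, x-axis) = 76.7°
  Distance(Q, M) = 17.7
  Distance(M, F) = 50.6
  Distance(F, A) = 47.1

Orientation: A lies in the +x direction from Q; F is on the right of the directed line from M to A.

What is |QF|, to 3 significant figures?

37.9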